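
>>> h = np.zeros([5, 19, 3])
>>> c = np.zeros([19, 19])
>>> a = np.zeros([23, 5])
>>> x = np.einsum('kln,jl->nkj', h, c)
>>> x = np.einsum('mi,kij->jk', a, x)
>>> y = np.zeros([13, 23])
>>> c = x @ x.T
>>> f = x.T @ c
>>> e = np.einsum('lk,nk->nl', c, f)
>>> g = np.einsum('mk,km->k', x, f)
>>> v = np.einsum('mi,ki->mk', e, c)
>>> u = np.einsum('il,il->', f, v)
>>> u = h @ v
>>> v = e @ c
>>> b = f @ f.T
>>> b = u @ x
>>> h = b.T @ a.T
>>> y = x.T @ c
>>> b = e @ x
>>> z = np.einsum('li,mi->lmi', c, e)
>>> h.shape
(3, 19, 23)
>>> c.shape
(19, 19)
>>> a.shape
(23, 5)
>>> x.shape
(19, 3)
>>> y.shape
(3, 19)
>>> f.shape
(3, 19)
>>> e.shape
(3, 19)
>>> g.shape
(3,)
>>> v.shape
(3, 19)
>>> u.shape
(5, 19, 19)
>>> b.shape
(3, 3)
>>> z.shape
(19, 3, 19)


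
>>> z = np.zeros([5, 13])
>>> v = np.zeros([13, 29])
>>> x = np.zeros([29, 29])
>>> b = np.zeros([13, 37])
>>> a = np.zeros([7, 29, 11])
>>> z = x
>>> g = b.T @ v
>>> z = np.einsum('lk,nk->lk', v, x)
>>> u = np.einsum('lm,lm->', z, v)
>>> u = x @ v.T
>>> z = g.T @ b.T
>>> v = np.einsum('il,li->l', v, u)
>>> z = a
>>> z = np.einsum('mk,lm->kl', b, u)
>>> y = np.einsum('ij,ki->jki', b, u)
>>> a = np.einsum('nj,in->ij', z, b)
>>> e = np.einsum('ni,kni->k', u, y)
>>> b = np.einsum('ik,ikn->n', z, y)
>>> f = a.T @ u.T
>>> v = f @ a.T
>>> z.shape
(37, 29)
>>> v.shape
(29, 13)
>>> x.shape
(29, 29)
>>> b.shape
(13,)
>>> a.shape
(13, 29)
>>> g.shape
(37, 29)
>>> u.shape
(29, 13)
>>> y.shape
(37, 29, 13)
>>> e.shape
(37,)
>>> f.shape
(29, 29)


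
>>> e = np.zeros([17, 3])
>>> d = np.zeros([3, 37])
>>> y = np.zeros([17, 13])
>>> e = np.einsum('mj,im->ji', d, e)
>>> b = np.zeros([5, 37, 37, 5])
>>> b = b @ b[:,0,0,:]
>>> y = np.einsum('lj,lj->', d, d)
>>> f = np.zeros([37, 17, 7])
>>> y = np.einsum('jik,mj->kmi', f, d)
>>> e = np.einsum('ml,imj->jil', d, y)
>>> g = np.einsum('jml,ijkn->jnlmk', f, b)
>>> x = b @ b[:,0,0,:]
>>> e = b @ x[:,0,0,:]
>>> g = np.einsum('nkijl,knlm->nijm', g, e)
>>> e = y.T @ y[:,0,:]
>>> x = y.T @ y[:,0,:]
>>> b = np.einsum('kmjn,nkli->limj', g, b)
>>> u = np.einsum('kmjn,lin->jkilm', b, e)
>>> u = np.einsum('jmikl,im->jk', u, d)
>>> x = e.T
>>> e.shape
(17, 3, 17)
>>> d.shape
(3, 37)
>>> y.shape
(7, 3, 17)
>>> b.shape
(37, 5, 7, 17)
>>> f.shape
(37, 17, 7)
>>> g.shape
(37, 7, 17, 5)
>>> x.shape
(17, 3, 17)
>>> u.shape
(7, 17)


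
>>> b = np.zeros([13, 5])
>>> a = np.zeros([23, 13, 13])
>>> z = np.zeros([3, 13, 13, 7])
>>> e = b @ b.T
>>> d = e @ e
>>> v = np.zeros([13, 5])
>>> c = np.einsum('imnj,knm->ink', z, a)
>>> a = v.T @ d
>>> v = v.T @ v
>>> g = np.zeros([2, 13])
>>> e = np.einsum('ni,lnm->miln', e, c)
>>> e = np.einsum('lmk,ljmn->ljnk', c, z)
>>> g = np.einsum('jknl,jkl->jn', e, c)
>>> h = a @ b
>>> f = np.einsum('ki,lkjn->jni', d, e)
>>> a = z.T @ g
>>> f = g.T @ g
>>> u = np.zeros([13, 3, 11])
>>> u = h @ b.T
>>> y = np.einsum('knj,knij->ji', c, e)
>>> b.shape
(13, 5)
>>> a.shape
(7, 13, 13, 7)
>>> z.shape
(3, 13, 13, 7)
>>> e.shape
(3, 13, 7, 23)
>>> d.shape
(13, 13)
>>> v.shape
(5, 5)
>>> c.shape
(3, 13, 23)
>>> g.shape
(3, 7)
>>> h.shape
(5, 5)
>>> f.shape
(7, 7)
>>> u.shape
(5, 13)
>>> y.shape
(23, 7)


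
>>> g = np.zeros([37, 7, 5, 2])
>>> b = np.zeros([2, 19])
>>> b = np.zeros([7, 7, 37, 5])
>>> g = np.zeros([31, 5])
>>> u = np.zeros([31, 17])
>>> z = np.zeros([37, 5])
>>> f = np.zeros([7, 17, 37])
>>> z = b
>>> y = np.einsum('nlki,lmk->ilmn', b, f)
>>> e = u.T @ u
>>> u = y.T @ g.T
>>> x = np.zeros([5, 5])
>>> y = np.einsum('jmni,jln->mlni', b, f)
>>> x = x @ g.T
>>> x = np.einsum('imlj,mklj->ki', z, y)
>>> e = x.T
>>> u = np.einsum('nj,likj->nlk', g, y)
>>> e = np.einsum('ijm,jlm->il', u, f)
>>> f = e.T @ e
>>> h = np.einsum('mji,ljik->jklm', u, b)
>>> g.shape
(31, 5)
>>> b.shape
(7, 7, 37, 5)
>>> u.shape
(31, 7, 37)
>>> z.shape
(7, 7, 37, 5)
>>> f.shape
(17, 17)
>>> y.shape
(7, 17, 37, 5)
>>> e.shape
(31, 17)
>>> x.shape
(17, 7)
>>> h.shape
(7, 5, 7, 31)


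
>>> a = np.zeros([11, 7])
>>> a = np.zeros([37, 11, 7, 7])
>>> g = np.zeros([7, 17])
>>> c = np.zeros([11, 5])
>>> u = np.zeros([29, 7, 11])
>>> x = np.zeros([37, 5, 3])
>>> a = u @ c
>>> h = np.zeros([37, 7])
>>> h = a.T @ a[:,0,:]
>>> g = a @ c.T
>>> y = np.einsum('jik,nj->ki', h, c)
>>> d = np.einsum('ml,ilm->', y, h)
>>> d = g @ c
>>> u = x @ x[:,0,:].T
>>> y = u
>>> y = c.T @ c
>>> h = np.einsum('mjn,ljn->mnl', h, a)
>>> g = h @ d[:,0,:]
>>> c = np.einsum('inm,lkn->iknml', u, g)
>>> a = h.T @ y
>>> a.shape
(29, 5, 5)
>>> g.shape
(5, 5, 5)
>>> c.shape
(37, 5, 5, 37, 5)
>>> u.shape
(37, 5, 37)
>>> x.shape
(37, 5, 3)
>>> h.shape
(5, 5, 29)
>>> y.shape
(5, 5)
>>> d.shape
(29, 7, 5)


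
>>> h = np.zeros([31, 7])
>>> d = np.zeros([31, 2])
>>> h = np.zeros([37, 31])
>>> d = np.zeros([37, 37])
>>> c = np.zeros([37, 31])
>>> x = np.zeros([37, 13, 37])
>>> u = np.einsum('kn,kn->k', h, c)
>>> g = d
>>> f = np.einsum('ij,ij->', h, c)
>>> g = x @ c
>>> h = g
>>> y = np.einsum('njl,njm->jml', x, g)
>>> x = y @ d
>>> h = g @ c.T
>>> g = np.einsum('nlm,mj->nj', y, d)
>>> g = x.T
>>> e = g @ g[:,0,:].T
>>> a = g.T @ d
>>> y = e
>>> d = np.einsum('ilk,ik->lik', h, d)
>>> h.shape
(37, 13, 37)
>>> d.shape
(13, 37, 37)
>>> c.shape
(37, 31)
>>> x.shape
(13, 31, 37)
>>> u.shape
(37,)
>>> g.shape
(37, 31, 13)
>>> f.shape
()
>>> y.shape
(37, 31, 37)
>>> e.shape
(37, 31, 37)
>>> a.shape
(13, 31, 37)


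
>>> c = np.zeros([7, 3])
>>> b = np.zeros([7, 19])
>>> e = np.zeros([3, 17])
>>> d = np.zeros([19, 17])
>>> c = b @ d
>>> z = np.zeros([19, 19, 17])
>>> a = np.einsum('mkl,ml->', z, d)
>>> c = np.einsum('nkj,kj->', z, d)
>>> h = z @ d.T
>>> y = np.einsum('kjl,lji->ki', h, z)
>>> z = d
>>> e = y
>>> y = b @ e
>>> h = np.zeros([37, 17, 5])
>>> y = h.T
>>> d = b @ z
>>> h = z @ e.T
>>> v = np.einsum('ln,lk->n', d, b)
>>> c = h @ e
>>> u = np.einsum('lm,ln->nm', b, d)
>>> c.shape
(19, 17)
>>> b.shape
(7, 19)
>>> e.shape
(19, 17)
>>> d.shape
(7, 17)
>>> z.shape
(19, 17)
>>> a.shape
()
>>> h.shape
(19, 19)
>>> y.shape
(5, 17, 37)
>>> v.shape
(17,)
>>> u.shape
(17, 19)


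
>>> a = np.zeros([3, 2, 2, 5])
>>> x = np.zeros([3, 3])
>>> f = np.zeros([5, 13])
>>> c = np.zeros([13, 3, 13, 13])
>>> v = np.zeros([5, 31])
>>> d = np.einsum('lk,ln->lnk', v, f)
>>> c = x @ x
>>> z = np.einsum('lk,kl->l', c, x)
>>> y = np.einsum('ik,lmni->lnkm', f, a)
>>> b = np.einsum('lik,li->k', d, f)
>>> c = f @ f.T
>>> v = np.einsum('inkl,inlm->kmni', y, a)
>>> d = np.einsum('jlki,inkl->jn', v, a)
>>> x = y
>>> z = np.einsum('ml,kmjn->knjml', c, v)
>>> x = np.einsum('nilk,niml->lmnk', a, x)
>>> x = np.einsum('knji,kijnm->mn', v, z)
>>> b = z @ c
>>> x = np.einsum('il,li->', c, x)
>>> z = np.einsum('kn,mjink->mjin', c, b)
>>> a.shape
(3, 2, 2, 5)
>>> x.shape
()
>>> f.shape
(5, 13)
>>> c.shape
(5, 5)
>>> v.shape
(13, 5, 2, 3)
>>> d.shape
(13, 2)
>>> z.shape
(13, 3, 2, 5)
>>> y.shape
(3, 2, 13, 2)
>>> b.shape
(13, 3, 2, 5, 5)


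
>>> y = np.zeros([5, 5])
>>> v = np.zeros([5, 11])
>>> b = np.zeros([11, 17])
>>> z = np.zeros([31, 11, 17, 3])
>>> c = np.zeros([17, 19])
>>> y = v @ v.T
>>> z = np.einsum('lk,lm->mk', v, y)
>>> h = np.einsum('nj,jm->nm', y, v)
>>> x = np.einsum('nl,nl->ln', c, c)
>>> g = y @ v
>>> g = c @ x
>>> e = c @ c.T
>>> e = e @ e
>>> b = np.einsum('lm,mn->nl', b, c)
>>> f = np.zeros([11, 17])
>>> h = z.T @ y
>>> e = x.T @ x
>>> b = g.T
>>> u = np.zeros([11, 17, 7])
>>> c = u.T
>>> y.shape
(5, 5)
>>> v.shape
(5, 11)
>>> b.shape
(17, 17)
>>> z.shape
(5, 11)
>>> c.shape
(7, 17, 11)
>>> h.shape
(11, 5)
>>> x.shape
(19, 17)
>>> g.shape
(17, 17)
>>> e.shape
(17, 17)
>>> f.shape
(11, 17)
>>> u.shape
(11, 17, 7)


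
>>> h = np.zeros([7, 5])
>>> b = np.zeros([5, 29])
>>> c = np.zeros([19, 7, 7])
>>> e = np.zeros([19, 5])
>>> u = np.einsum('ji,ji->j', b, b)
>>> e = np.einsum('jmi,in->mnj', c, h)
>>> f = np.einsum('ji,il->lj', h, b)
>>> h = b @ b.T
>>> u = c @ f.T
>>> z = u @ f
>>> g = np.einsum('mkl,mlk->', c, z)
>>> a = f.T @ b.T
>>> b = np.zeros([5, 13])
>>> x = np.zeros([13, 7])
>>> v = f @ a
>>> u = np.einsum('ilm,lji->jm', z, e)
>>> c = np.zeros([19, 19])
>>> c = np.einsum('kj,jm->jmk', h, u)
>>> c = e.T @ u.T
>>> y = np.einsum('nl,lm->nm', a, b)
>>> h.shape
(5, 5)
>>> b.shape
(5, 13)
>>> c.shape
(19, 5, 5)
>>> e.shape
(7, 5, 19)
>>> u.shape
(5, 7)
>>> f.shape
(29, 7)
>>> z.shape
(19, 7, 7)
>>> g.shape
()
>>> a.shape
(7, 5)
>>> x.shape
(13, 7)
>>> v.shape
(29, 5)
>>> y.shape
(7, 13)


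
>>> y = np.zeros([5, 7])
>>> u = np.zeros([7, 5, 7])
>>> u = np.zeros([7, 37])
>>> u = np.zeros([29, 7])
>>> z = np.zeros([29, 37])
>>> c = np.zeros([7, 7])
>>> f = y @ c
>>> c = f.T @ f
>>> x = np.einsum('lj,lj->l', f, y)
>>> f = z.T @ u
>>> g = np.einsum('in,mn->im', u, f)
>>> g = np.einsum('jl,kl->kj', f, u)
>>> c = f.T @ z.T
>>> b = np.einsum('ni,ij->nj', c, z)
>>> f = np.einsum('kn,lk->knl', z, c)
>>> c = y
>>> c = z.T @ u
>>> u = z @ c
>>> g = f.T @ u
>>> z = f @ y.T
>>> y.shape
(5, 7)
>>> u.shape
(29, 7)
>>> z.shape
(29, 37, 5)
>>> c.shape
(37, 7)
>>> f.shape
(29, 37, 7)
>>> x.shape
(5,)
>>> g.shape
(7, 37, 7)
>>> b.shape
(7, 37)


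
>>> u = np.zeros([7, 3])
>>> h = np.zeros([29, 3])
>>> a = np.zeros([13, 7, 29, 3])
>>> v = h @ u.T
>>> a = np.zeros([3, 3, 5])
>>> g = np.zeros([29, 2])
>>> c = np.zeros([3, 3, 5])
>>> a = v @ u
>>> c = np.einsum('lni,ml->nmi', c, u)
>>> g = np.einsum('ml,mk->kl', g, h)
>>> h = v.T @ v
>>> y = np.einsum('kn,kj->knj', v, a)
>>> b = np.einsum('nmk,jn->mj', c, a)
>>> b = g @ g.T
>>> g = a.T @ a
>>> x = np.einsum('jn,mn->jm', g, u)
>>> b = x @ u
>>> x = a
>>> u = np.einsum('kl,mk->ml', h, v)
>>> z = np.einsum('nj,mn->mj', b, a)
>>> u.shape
(29, 7)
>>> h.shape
(7, 7)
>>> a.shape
(29, 3)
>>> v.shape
(29, 7)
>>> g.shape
(3, 3)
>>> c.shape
(3, 7, 5)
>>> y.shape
(29, 7, 3)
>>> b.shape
(3, 3)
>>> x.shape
(29, 3)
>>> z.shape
(29, 3)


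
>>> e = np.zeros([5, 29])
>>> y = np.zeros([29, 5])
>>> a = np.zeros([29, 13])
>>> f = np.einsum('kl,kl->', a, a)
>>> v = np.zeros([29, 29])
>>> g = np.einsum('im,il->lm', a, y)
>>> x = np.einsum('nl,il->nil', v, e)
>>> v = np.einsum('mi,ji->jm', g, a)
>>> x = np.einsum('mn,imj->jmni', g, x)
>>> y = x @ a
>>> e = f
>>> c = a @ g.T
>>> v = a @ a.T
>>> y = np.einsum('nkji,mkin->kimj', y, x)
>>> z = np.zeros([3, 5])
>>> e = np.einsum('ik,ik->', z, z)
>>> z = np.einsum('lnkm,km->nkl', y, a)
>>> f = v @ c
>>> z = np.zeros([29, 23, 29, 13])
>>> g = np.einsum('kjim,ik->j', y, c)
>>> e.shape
()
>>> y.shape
(5, 13, 29, 13)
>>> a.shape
(29, 13)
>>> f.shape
(29, 5)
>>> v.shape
(29, 29)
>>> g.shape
(13,)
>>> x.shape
(29, 5, 13, 29)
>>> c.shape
(29, 5)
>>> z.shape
(29, 23, 29, 13)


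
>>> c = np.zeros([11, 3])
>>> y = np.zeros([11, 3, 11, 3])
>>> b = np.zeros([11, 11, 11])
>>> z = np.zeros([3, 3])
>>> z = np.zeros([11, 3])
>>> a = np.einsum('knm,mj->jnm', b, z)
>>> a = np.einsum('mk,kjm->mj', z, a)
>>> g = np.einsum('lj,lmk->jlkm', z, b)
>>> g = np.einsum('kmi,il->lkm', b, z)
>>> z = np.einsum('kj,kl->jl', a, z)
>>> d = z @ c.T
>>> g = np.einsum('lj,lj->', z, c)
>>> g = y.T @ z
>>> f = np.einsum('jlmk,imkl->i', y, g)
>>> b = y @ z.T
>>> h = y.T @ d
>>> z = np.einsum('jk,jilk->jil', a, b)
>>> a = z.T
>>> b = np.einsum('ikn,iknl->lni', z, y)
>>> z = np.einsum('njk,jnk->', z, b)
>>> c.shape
(11, 3)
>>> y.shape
(11, 3, 11, 3)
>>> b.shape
(3, 11, 11)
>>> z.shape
()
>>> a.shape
(11, 3, 11)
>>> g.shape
(3, 11, 3, 3)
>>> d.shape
(11, 11)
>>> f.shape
(3,)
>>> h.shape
(3, 11, 3, 11)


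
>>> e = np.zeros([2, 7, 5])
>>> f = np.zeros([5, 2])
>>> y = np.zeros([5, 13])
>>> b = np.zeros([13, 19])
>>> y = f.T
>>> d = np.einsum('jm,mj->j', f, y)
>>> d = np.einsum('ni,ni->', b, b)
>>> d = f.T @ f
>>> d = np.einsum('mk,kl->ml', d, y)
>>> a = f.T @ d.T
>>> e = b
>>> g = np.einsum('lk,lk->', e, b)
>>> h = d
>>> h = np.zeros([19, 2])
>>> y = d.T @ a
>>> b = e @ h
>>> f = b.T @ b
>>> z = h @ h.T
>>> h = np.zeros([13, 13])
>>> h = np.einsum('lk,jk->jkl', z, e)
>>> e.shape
(13, 19)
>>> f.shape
(2, 2)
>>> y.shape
(5, 2)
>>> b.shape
(13, 2)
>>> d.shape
(2, 5)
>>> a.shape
(2, 2)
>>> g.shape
()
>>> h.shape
(13, 19, 19)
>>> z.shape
(19, 19)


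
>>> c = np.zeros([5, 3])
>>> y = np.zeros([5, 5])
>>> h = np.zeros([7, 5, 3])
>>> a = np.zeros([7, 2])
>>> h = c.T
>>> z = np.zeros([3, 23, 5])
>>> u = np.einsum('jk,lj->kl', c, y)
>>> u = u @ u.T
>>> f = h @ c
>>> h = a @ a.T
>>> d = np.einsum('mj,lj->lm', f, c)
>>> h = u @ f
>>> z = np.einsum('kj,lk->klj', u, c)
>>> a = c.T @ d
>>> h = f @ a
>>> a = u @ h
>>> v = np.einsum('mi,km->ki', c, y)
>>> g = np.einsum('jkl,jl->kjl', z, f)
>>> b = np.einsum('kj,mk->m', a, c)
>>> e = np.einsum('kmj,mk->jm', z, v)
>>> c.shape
(5, 3)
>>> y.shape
(5, 5)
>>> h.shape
(3, 3)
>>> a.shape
(3, 3)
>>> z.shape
(3, 5, 3)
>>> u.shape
(3, 3)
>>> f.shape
(3, 3)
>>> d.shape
(5, 3)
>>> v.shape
(5, 3)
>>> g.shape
(5, 3, 3)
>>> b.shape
(5,)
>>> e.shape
(3, 5)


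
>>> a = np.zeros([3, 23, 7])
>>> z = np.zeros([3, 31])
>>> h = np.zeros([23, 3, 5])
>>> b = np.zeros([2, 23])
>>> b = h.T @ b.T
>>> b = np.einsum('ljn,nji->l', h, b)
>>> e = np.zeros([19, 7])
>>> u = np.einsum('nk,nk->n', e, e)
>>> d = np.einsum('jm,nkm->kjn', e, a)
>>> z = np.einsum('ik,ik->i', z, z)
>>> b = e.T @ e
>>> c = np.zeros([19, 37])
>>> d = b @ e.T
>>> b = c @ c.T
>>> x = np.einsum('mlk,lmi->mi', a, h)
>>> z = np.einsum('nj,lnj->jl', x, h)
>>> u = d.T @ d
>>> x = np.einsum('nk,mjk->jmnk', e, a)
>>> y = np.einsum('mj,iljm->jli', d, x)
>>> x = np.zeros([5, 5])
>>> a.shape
(3, 23, 7)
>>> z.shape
(5, 23)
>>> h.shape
(23, 3, 5)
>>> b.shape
(19, 19)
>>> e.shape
(19, 7)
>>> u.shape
(19, 19)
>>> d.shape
(7, 19)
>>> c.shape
(19, 37)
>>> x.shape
(5, 5)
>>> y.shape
(19, 3, 23)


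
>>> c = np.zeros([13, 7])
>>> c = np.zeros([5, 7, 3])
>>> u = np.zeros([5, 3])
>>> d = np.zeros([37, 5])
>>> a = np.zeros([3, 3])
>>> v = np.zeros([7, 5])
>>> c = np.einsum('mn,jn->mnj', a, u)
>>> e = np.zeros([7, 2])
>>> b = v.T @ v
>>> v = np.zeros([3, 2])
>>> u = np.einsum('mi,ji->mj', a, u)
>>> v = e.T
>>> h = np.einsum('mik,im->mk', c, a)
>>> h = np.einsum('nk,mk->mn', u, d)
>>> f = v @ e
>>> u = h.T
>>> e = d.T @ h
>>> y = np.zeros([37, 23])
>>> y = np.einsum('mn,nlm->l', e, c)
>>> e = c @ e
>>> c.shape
(3, 3, 5)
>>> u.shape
(3, 37)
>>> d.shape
(37, 5)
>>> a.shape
(3, 3)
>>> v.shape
(2, 7)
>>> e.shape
(3, 3, 3)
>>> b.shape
(5, 5)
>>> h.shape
(37, 3)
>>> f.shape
(2, 2)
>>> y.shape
(3,)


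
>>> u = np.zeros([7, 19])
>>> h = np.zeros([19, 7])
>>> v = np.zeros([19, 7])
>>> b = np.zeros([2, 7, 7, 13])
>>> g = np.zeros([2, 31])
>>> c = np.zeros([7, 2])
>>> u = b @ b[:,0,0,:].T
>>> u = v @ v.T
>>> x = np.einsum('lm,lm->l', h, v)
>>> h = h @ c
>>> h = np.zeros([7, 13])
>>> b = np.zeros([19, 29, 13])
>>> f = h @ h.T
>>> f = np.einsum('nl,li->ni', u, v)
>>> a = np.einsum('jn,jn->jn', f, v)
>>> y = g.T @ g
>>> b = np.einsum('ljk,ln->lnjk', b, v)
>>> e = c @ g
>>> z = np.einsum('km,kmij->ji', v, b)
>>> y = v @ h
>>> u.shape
(19, 19)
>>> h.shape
(7, 13)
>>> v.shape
(19, 7)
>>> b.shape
(19, 7, 29, 13)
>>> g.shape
(2, 31)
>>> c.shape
(7, 2)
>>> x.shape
(19,)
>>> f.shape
(19, 7)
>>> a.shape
(19, 7)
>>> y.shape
(19, 13)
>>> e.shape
(7, 31)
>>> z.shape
(13, 29)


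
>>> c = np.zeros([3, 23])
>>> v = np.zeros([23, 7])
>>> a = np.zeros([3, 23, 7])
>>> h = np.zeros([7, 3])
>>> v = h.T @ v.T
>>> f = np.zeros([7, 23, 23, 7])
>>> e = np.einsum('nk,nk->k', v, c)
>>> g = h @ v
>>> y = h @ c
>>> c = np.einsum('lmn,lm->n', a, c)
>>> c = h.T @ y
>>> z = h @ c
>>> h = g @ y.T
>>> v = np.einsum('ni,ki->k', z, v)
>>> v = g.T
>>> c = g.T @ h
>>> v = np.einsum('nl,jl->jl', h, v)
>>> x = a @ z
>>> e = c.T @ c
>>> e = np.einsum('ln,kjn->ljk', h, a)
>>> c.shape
(23, 7)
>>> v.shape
(23, 7)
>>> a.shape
(3, 23, 7)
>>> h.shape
(7, 7)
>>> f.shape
(7, 23, 23, 7)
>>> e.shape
(7, 23, 3)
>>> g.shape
(7, 23)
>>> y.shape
(7, 23)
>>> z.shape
(7, 23)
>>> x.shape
(3, 23, 23)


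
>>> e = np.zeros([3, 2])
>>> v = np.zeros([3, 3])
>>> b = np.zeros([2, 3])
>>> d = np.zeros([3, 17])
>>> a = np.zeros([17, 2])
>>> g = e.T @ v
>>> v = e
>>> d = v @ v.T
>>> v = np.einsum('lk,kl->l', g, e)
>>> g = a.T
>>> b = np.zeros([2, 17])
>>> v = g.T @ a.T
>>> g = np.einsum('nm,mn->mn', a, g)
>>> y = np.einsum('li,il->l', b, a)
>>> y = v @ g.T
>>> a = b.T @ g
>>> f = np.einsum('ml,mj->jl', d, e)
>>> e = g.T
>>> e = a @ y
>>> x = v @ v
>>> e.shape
(17, 2)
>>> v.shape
(17, 17)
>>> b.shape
(2, 17)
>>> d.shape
(3, 3)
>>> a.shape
(17, 17)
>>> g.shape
(2, 17)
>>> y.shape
(17, 2)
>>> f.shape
(2, 3)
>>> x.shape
(17, 17)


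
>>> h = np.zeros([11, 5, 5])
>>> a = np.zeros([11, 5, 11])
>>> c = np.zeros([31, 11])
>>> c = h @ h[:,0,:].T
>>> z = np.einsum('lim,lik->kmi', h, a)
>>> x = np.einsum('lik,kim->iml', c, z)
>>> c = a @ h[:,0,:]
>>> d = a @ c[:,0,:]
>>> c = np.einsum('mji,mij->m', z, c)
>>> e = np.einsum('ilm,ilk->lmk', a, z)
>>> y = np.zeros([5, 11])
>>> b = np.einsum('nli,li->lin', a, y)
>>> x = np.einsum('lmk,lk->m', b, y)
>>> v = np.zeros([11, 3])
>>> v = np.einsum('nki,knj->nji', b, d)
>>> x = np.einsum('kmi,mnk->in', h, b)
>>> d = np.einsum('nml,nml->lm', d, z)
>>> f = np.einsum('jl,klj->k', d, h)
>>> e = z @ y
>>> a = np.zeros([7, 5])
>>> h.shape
(11, 5, 5)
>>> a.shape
(7, 5)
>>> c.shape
(11,)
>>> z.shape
(11, 5, 5)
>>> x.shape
(5, 11)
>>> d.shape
(5, 5)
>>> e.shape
(11, 5, 11)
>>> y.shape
(5, 11)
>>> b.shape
(5, 11, 11)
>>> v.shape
(5, 5, 11)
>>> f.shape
(11,)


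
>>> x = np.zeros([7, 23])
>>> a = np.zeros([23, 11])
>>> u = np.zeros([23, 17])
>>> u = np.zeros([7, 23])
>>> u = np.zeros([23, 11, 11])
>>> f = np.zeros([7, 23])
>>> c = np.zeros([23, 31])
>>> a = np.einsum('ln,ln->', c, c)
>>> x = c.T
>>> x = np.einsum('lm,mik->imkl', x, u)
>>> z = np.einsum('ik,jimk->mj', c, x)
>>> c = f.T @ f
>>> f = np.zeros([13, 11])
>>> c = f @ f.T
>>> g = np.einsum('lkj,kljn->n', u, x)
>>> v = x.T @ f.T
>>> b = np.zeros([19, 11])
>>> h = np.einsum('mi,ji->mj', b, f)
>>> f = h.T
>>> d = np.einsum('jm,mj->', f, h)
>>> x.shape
(11, 23, 11, 31)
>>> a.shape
()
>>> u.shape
(23, 11, 11)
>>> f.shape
(13, 19)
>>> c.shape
(13, 13)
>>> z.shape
(11, 11)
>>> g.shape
(31,)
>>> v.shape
(31, 11, 23, 13)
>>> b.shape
(19, 11)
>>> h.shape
(19, 13)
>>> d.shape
()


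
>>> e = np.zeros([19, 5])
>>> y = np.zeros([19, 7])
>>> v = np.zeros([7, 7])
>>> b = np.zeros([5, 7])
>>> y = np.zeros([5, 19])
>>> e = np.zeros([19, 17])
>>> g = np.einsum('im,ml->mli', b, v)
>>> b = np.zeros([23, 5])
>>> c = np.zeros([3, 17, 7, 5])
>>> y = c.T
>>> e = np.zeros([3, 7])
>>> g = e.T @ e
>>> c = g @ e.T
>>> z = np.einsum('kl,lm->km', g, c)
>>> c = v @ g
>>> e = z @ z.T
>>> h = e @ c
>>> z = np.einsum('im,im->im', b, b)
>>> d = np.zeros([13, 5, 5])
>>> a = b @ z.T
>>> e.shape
(7, 7)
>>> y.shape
(5, 7, 17, 3)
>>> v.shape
(7, 7)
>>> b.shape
(23, 5)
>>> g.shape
(7, 7)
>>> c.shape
(7, 7)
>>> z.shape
(23, 5)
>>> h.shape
(7, 7)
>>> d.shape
(13, 5, 5)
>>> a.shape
(23, 23)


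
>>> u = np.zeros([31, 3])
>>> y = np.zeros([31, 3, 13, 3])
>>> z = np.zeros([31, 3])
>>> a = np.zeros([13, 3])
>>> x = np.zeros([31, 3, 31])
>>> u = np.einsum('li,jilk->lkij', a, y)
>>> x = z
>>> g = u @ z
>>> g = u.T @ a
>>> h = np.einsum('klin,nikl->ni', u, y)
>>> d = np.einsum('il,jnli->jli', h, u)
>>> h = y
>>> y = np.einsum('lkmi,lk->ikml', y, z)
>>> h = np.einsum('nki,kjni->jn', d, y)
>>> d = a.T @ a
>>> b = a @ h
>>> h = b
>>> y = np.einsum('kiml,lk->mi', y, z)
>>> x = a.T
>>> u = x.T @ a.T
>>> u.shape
(13, 13)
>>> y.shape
(13, 3)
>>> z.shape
(31, 3)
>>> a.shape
(13, 3)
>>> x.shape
(3, 13)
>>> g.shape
(31, 3, 3, 3)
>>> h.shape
(13, 13)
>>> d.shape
(3, 3)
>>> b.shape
(13, 13)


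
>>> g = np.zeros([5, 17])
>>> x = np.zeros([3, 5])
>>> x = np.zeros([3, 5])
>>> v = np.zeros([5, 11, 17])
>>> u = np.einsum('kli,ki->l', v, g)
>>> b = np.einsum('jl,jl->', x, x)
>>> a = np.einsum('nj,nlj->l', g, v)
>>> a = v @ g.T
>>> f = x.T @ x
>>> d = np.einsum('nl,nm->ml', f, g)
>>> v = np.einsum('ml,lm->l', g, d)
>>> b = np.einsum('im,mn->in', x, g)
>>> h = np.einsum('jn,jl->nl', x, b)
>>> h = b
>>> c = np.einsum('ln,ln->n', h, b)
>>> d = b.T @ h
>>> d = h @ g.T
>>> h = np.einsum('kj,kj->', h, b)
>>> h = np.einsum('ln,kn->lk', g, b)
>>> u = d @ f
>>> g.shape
(5, 17)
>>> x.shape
(3, 5)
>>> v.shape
(17,)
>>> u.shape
(3, 5)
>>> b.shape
(3, 17)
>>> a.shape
(5, 11, 5)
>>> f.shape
(5, 5)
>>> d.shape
(3, 5)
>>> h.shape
(5, 3)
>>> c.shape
(17,)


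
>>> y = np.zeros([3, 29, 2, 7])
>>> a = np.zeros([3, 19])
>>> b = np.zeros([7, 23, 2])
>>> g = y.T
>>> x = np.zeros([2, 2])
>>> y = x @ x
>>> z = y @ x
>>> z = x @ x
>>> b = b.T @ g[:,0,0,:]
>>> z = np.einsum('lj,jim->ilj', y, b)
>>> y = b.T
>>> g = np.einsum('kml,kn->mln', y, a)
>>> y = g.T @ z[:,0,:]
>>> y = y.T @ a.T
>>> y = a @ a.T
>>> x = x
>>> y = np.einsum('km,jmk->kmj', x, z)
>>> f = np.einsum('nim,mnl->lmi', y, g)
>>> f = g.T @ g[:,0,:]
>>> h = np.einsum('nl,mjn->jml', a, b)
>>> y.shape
(2, 2, 23)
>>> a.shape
(3, 19)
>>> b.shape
(2, 23, 3)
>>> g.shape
(23, 2, 19)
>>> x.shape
(2, 2)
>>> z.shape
(23, 2, 2)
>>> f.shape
(19, 2, 19)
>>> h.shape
(23, 2, 19)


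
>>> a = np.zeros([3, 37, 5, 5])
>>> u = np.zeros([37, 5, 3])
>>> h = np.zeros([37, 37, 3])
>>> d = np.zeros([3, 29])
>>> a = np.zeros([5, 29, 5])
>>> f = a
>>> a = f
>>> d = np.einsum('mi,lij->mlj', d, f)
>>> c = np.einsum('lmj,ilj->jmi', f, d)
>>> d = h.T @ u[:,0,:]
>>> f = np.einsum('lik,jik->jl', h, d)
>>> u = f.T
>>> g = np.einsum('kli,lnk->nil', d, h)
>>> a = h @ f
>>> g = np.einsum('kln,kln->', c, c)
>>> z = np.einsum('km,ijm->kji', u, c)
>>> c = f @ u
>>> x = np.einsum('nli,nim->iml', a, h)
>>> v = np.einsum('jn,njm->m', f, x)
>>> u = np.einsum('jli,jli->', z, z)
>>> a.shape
(37, 37, 37)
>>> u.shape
()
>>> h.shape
(37, 37, 3)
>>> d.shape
(3, 37, 3)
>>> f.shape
(3, 37)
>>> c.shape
(3, 3)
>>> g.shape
()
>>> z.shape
(37, 29, 5)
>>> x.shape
(37, 3, 37)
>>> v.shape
(37,)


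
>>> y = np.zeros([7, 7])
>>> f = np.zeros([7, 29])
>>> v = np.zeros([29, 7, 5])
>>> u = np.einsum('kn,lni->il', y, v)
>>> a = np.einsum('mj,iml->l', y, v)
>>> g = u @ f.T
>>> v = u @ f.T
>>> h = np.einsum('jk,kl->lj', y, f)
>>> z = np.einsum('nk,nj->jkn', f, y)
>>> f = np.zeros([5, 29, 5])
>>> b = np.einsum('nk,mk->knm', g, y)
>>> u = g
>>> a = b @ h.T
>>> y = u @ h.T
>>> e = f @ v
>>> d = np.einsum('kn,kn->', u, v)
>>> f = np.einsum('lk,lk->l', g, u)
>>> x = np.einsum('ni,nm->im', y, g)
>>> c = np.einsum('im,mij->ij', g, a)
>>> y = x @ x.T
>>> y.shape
(29, 29)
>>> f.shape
(5,)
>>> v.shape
(5, 7)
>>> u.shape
(5, 7)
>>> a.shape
(7, 5, 29)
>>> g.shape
(5, 7)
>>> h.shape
(29, 7)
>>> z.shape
(7, 29, 7)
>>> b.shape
(7, 5, 7)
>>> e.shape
(5, 29, 7)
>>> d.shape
()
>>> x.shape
(29, 7)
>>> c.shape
(5, 29)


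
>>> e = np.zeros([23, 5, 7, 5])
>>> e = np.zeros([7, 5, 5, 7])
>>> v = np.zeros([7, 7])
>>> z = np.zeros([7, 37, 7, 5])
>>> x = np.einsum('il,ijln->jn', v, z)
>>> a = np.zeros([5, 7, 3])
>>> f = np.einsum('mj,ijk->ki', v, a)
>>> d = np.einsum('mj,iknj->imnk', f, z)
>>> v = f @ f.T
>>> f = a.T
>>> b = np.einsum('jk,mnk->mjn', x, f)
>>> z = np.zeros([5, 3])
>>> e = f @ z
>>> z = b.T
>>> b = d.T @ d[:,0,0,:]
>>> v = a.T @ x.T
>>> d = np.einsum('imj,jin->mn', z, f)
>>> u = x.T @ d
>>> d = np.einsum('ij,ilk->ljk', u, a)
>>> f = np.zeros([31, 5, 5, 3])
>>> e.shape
(3, 7, 3)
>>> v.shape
(3, 7, 37)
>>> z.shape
(7, 37, 3)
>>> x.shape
(37, 5)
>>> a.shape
(5, 7, 3)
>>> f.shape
(31, 5, 5, 3)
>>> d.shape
(7, 5, 3)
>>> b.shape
(37, 7, 3, 37)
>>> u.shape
(5, 5)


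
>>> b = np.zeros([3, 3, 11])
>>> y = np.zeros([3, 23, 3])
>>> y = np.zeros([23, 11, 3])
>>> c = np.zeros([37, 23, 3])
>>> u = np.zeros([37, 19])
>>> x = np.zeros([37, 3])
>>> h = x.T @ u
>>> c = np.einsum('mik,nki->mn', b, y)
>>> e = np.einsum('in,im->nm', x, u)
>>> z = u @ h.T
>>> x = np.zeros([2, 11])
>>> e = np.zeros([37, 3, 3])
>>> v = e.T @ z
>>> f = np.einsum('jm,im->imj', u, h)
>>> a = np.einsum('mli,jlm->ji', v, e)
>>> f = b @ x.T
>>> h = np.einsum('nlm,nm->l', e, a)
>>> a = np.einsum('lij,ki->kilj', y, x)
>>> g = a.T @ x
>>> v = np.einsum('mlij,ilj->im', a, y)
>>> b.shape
(3, 3, 11)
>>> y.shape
(23, 11, 3)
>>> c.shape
(3, 23)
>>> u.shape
(37, 19)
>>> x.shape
(2, 11)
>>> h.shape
(3,)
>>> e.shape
(37, 3, 3)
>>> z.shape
(37, 3)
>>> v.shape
(23, 2)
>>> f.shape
(3, 3, 2)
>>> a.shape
(2, 11, 23, 3)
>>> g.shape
(3, 23, 11, 11)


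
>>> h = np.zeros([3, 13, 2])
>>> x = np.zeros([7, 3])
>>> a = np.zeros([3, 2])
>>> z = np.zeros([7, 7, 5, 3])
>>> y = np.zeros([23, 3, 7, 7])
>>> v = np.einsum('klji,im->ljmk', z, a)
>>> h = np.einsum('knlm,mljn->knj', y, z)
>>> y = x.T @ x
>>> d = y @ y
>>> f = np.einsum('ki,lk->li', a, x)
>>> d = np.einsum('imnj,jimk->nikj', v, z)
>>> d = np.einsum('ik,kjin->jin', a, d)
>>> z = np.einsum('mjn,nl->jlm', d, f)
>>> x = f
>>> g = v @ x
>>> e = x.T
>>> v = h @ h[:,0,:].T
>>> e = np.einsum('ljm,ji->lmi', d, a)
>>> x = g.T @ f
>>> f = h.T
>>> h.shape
(23, 3, 5)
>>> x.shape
(2, 2, 5, 2)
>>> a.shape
(3, 2)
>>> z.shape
(3, 2, 7)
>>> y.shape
(3, 3)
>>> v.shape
(23, 3, 23)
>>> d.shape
(7, 3, 7)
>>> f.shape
(5, 3, 23)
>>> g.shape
(7, 5, 2, 2)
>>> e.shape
(7, 7, 2)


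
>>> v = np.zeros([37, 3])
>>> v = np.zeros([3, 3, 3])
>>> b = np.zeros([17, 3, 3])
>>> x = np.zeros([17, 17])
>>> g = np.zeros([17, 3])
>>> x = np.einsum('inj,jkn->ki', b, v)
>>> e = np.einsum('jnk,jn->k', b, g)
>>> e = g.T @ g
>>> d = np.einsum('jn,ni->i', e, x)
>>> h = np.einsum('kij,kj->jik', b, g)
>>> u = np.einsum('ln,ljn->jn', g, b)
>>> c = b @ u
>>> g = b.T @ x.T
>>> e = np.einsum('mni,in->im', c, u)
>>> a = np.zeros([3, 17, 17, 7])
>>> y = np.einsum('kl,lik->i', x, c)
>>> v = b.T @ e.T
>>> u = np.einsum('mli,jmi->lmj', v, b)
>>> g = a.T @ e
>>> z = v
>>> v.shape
(3, 3, 3)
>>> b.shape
(17, 3, 3)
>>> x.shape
(3, 17)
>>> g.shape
(7, 17, 17, 17)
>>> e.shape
(3, 17)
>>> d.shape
(17,)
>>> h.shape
(3, 3, 17)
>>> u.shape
(3, 3, 17)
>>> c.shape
(17, 3, 3)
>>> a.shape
(3, 17, 17, 7)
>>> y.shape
(3,)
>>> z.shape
(3, 3, 3)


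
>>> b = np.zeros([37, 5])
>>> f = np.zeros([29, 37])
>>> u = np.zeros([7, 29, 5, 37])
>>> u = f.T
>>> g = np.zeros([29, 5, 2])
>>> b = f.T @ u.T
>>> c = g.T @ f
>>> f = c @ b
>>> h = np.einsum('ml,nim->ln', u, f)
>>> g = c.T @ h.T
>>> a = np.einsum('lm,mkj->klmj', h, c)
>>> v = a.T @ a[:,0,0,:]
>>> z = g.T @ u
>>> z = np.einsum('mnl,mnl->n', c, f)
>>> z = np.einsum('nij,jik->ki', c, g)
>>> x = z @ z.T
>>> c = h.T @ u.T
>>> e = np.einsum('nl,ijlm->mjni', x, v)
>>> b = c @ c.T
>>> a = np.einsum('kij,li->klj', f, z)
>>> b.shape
(2, 2)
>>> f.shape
(2, 5, 37)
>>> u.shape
(37, 29)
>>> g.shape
(37, 5, 29)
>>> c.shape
(2, 37)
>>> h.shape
(29, 2)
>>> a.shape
(2, 29, 37)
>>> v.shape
(37, 2, 29, 37)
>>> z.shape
(29, 5)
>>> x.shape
(29, 29)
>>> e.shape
(37, 2, 29, 37)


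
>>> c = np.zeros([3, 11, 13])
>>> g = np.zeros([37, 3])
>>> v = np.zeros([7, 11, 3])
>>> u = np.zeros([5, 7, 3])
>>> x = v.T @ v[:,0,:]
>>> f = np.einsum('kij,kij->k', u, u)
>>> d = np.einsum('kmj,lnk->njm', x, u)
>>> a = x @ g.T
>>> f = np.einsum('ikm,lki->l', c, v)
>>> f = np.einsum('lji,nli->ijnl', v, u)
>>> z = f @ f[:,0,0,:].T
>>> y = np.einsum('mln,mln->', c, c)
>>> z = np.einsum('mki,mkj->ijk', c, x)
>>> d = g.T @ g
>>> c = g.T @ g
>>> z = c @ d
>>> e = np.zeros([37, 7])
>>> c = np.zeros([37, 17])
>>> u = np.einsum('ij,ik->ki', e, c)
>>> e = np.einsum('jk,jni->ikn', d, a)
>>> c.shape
(37, 17)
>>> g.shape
(37, 3)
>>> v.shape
(7, 11, 3)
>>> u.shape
(17, 37)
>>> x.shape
(3, 11, 3)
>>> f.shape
(3, 11, 5, 7)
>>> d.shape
(3, 3)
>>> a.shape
(3, 11, 37)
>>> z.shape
(3, 3)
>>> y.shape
()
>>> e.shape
(37, 3, 11)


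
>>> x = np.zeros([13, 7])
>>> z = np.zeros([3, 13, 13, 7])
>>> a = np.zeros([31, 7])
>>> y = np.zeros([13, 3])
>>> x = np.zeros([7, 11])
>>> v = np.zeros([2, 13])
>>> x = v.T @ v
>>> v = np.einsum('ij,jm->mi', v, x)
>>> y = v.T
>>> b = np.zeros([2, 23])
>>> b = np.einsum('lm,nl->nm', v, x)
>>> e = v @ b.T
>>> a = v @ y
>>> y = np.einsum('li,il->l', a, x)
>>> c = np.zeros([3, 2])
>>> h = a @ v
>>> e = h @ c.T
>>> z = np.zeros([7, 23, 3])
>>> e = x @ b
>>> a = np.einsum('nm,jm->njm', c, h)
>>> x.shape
(13, 13)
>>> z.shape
(7, 23, 3)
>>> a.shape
(3, 13, 2)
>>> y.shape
(13,)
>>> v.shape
(13, 2)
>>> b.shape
(13, 2)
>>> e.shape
(13, 2)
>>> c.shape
(3, 2)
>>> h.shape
(13, 2)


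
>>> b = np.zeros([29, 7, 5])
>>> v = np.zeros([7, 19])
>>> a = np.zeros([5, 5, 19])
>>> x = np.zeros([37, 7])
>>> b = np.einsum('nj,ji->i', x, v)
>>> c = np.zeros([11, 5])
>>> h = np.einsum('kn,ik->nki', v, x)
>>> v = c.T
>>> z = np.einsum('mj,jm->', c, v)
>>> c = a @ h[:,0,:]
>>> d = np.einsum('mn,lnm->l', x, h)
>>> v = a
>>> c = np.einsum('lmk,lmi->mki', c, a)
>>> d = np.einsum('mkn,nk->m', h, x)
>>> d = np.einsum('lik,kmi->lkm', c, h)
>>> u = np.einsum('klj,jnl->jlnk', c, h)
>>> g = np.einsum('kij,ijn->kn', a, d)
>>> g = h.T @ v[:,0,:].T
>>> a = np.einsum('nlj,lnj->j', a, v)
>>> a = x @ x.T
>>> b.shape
(19,)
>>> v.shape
(5, 5, 19)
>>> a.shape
(37, 37)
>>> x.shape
(37, 7)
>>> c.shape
(5, 37, 19)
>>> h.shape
(19, 7, 37)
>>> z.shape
()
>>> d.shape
(5, 19, 7)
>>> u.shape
(19, 37, 7, 5)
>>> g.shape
(37, 7, 5)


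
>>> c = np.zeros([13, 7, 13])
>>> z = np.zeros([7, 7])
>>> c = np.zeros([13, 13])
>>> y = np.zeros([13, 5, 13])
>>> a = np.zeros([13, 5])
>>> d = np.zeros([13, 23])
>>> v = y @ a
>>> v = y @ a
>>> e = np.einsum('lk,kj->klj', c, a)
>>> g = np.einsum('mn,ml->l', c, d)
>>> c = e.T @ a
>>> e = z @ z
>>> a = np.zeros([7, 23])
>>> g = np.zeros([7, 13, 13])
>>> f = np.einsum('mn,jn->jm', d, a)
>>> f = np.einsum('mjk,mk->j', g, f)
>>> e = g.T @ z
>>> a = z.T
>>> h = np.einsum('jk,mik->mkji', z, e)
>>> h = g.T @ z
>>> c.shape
(5, 13, 5)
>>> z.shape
(7, 7)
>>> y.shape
(13, 5, 13)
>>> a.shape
(7, 7)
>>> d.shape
(13, 23)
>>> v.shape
(13, 5, 5)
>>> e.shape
(13, 13, 7)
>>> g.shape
(7, 13, 13)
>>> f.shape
(13,)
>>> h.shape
(13, 13, 7)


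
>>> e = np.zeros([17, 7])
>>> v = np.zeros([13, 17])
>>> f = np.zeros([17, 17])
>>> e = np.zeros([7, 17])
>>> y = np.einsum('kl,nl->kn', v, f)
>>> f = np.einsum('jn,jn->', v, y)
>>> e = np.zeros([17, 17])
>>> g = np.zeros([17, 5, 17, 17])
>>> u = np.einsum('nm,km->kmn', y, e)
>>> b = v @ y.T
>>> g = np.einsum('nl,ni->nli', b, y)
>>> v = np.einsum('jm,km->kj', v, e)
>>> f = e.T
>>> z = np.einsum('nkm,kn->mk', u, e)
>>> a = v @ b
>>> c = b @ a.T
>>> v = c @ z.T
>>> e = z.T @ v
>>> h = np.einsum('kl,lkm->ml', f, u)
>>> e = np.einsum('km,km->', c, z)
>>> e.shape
()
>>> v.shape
(13, 13)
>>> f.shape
(17, 17)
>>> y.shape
(13, 17)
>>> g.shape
(13, 13, 17)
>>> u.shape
(17, 17, 13)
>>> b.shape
(13, 13)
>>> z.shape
(13, 17)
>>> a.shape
(17, 13)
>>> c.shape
(13, 17)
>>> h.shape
(13, 17)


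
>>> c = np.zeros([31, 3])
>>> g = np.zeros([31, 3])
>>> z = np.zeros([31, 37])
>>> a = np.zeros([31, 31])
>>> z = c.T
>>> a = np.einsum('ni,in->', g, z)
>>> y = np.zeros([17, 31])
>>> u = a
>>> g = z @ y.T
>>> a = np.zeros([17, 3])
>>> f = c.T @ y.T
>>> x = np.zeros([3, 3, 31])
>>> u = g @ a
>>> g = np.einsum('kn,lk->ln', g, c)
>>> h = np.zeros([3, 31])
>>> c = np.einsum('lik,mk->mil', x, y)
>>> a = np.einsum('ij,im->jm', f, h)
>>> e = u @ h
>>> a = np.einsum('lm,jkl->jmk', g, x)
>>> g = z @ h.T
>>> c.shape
(17, 3, 3)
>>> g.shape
(3, 3)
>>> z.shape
(3, 31)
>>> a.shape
(3, 17, 3)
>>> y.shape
(17, 31)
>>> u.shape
(3, 3)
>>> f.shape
(3, 17)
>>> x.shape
(3, 3, 31)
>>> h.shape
(3, 31)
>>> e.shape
(3, 31)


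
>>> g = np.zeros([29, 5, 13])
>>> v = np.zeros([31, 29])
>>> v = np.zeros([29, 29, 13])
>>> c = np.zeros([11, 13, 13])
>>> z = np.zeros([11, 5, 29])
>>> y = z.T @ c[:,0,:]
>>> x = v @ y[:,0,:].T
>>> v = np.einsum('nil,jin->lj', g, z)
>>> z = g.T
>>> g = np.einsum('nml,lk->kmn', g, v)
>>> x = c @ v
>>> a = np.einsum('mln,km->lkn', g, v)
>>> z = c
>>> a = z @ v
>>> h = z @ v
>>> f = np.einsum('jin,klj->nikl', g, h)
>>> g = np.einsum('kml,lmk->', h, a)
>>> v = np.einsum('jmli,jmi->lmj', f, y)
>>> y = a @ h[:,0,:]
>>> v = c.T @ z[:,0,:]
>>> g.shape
()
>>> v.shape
(13, 13, 13)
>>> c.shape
(11, 13, 13)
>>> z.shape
(11, 13, 13)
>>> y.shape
(11, 13, 11)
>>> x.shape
(11, 13, 11)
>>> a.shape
(11, 13, 11)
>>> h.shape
(11, 13, 11)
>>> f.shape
(29, 5, 11, 13)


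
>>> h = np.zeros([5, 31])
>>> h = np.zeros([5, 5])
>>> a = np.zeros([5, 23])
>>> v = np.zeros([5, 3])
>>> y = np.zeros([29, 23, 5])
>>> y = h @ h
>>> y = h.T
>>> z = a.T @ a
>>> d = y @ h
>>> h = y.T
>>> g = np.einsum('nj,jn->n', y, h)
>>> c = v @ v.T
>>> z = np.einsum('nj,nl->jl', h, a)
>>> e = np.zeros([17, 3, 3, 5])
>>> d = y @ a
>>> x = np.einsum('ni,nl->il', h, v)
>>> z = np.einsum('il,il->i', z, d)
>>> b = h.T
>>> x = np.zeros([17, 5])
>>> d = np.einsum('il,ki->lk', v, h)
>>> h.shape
(5, 5)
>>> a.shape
(5, 23)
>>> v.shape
(5, 3)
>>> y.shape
(5, 5)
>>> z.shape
(5,)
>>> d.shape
(3, 5)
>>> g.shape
(5,)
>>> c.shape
(5, 5)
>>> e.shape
(17, 3, 3, 5)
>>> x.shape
(17, 5)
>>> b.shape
(5, 5)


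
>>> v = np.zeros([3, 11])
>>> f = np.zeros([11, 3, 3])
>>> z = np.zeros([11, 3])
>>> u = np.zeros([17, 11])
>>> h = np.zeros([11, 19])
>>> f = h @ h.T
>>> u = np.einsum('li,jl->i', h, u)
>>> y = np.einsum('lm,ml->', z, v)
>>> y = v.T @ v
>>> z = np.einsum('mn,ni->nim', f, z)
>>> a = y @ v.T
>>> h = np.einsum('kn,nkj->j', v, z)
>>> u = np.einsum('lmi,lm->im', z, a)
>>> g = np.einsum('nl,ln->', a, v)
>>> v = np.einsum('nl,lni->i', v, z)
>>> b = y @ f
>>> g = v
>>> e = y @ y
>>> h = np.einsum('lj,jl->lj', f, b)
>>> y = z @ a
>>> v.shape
(11,)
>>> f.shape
(11, 11)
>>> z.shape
(11, 3, 11)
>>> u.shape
(11, 3)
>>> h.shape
(11, 11)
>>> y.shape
(11, 3, 3)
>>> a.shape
(11, 3)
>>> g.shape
(11,)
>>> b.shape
(11, 11)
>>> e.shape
(11, 11)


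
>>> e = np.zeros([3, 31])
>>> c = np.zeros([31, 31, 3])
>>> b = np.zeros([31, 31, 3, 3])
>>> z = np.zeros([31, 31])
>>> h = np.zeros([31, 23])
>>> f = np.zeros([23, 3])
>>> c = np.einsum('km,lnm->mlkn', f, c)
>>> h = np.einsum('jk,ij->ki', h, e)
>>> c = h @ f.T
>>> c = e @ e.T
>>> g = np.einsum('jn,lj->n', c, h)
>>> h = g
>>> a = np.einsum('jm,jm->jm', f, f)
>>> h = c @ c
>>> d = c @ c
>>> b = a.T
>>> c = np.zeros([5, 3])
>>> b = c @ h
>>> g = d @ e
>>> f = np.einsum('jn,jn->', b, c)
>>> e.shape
(3, 31)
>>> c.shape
(5, 3)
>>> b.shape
(5, 3)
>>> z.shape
(31, 31)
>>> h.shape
(3, 3)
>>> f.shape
()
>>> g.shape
(3, 31)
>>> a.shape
(23, 3)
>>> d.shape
(3, 3)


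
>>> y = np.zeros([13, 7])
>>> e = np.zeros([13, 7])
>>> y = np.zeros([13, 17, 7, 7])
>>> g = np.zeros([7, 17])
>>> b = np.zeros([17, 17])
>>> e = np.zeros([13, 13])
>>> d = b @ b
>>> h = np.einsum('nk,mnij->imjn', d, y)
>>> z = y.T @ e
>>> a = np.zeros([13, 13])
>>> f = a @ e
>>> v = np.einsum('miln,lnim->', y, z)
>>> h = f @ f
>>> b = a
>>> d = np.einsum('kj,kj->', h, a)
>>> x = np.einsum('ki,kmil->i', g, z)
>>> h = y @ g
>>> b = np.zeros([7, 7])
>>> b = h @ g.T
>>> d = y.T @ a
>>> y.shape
(13, 17, 7, 7)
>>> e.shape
(13, 13)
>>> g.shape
(7, 17)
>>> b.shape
(13, 17, 7, 7)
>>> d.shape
(7, 7, 17, 13)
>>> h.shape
(13, 17, 7, 17)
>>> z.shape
(7, 7, 17, 13)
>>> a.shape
(13, 13)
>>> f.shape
(13, 13)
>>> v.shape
()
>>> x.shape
(17,)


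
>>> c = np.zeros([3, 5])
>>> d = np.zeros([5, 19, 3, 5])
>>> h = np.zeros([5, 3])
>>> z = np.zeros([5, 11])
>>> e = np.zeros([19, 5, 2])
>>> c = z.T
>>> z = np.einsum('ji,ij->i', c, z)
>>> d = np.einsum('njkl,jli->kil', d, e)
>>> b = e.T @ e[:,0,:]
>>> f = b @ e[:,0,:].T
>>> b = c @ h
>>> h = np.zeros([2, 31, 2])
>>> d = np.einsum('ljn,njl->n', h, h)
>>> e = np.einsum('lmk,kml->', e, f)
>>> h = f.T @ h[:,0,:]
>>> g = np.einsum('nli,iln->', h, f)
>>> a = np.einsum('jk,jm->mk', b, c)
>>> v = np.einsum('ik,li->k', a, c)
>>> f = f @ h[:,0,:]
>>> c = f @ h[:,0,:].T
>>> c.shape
(2, 5, 19)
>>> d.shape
(2,)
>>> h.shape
(19, 5, 2)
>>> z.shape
(5,)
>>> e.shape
()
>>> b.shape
(11, 3)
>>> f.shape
(2, 5, 2)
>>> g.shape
()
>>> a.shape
(5, 3)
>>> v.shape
(3,)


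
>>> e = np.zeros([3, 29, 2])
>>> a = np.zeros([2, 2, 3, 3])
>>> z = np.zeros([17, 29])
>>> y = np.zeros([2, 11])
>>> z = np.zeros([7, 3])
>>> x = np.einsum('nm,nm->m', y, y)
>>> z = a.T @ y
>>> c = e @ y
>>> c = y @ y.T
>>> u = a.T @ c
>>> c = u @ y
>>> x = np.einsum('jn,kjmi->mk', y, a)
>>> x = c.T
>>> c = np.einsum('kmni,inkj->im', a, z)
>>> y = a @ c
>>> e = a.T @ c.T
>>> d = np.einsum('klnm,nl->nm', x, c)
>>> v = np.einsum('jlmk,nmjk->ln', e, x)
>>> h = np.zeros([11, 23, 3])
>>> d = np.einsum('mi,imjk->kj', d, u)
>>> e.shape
(3, 3, 2, 3)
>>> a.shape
(2, 2, 3, 3)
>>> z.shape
(3, 3, 2, 11)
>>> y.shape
(2, 2, 3, 2)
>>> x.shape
(11, 2, 3, 3)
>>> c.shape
(3, 2)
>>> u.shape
(3, 3, 2, 2)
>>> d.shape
(2, 2)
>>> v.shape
(3, 11)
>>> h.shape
(11, 23, 3)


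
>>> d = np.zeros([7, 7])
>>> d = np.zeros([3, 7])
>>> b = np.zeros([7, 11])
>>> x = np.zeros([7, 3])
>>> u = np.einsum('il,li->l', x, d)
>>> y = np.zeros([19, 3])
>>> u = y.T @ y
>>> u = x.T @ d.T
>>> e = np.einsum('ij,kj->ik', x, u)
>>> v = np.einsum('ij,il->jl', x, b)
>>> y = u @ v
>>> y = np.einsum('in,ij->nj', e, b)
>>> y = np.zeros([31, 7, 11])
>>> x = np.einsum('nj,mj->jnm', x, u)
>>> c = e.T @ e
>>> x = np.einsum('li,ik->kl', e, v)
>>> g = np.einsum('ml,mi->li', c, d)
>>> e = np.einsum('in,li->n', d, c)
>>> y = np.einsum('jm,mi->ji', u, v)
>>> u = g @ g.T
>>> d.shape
(3, 7)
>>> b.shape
(7, 11)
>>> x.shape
(11, 7)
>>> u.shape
(3, 3)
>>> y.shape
(3, 11)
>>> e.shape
(7,)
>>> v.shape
(3, 11)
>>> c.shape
(3, 3)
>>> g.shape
(3, 7)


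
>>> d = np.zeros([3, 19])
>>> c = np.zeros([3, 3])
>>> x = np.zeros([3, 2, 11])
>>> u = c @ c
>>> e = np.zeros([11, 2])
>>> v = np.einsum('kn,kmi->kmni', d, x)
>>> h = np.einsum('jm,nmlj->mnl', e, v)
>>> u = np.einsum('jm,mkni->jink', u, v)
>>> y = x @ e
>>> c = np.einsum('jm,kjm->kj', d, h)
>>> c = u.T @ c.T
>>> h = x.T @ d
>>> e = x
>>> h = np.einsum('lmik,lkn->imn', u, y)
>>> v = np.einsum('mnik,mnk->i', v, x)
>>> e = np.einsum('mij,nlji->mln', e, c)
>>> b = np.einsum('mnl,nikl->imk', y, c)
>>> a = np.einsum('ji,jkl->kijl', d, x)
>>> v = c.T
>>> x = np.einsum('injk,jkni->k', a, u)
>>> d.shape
(3, 19)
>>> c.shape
(2, 19, 11, 2)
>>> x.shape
(11,)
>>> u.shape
(3, 11, 19, 2)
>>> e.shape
(3, 19, 2)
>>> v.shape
(2, 11, 19, 2)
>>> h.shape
(19, 11, 2)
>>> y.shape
(3, 2, 2)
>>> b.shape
(19, 3, 11)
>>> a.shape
(2, 19, 3, 11)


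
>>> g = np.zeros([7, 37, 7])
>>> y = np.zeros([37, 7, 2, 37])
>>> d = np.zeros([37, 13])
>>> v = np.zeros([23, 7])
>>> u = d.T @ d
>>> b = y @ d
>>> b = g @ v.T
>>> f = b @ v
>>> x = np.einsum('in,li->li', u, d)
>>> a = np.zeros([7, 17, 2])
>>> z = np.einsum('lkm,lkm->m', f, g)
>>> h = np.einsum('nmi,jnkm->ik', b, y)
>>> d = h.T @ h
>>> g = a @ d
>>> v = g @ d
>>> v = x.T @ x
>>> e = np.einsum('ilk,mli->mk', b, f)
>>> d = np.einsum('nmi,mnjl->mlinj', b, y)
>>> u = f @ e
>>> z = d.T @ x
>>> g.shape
(7, 17, 2)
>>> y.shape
(37, 7, 2, 37)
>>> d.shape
(37, 37, 23, 7, 2)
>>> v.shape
(13, 13)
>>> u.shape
(7, 37, 23)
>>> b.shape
(7, 37, 23)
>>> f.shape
(7, 37, 7)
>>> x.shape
(37, 13)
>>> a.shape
(7, 17, 2)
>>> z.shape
(2, 7, 23, 37, 13)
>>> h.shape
(23, 2)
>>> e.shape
(7, 23)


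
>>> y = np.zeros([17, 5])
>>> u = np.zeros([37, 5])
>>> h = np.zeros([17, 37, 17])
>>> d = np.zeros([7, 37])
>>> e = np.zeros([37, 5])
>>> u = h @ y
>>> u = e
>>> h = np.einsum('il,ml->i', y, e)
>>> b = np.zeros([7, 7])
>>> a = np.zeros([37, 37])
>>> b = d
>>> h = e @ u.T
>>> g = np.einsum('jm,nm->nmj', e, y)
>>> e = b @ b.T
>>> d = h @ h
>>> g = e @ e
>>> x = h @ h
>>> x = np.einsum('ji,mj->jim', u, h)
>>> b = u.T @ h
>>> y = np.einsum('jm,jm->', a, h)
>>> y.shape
()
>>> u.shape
(37, 5)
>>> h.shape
(37, 37)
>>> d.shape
(37, 37)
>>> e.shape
(7, 7)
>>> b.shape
(5, 37)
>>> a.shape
(37, 37)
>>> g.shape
(7, 7)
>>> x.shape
(37, 5, 37)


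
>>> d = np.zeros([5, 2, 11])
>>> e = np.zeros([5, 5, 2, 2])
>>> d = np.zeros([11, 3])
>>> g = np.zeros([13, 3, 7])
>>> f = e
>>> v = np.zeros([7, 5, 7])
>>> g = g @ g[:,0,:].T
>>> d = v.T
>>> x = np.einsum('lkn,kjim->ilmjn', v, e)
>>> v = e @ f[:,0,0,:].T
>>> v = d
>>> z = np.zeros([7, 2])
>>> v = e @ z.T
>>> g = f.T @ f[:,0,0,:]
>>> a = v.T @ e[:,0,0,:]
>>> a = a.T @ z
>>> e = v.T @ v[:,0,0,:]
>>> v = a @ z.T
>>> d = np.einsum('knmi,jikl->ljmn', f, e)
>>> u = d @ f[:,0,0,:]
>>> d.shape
(7, 7, 2, 5)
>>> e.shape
(7, 2, 5, 7)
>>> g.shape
(2, 2, 5, 2)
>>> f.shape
(5, 5, 2, 2)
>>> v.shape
(2, 5, 2, 7)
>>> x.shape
(2, 7, 2, 5, 7)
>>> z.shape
(7, 2)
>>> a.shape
(2, 5, 2, 2)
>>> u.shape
(7, 7, 2, 2)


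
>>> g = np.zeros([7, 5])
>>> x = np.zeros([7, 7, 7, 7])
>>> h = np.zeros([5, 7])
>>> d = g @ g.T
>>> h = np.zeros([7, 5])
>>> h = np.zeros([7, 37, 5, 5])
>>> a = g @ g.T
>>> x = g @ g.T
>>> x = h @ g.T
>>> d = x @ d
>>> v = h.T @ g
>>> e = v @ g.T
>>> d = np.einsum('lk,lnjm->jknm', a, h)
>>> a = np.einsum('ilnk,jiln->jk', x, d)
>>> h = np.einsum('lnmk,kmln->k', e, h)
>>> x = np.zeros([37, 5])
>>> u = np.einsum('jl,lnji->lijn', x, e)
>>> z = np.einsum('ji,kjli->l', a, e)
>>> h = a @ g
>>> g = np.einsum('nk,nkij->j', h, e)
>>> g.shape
(7,)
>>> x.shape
(37, 5)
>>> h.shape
(5, 5)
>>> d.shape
(5, 7, 37, 5)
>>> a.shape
(5, 7)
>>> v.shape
(5, 5, 37, 5)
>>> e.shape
(5, 5, 37, 7)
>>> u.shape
(5, 7, 37, 5)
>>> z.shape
(37,)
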